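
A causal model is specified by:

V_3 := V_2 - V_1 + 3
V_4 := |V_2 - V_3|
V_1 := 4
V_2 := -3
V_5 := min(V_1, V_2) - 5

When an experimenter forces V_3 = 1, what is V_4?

4

The intervention breaks the incoming arrows to V_3: V_3 := V_2 - V_1 + 3 no longer applies, and V_3 = 1.
V_4 = |V_2 - V_3|  [with V_2=-3, V_3=1]  = 4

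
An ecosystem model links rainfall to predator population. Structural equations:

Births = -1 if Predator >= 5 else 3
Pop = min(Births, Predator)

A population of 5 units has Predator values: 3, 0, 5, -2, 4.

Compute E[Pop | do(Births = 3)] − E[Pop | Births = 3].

0.4

Under do(Births=3), Births's equation is replaced by Births=3 for every unit. Per-unit Pop: 3, 0, 3, -2, 3. Mean = 1.4.
Conditioning on Births=3 selects the 4 unit(s) with Predator ∈ {3, 0, -2, 4}. Their Pop values: 3, 0, -2, 3. Mean = 1.
Difference = 1.4 − 1 = 0.4.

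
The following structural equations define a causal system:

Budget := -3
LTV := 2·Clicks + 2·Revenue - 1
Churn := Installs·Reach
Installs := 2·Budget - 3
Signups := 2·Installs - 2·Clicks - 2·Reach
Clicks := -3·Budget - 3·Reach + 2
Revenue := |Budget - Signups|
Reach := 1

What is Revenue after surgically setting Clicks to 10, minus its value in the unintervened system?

The intervention breaks the incoming arrows to Clicks: Clicks := -3·Budget - 3·Reach + 2 no longer applies, and Clicks = 10.
Installs = 2·Budget - 3  [with Budget=-3]  = -9
Signups = 2·Installs - 2·Clicks - 2·Reach  [with Installs=-9, Clicks=10, Reach=1]  = -40
Revenue = |Budget - Signups|  [with Budget=-3, Signups=-40]  = 37
Without intervention: Clicks = -3·Budget - 3·Reach + 2  [with Budget=-3, Reach=1]  = 8; Installs = 2·Budget - 3  [with Budget=-3]  = -9; Signups = 2·Installs - 2·Clicks - 2·Reach  [with Installs=-9, Clicks=8, Reach=1]  = -36; Revenue = |Budget - Signups|  [with Budget=-3, Signups=-36]  = 33.
Change = 37 − 33 = 4.

4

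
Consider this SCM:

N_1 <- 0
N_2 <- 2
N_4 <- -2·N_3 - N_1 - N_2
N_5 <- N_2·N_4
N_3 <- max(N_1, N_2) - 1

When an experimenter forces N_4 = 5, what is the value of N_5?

Intervening sets N_4 = 5 and removes its equation (N_4 <- -2·N_3 - N_1 - N_2).
N_5 = N_2·N_4  [with N_2=2, N_4=5]  = 10

10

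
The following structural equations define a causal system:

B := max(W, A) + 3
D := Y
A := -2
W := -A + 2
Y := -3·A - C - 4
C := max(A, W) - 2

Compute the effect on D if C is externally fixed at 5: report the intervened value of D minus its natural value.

-3

Under do(C=5), the mechanism C := max(A, W) - 2 is discarded; C is fixed at 5.
Y = -3·A - C - 4  [with A=-2, C=5]  = -3
D = Y  [with Y=-3]  = -3
Without intervention: W = -A + 2  [with A=-2]  = 4; C = max(A, W) - 2  [with A=-2, W=4]  = 2; Y = -3·A - C - 4  [with A=-2, C=2]  = 0; D = Y  [with Y=0]  = 0.
Change = -3 − 0 = -3.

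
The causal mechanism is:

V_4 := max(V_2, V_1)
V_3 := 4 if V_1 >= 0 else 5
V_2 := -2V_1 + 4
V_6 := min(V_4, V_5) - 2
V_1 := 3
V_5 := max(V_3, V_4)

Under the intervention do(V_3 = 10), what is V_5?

10

do(V_3=10) replaces the equation V_3 := 4 if V_1 >= 0 else 5 with the constant V_3 = 10.
V_2 = -2V_1 + 4  [with V_1=3]  = -2
V_4 = max(V_2, V_1)  [with V_2=-2, V_1=3]  = 3
V_5 = max(V_3, V_4)  [with V_3=10, V_4=3]  = 10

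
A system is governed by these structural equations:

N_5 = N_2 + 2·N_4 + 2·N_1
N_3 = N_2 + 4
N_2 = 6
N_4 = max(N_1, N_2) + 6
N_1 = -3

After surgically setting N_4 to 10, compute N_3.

10

Under do(N_4=10), the mechanism N_4 = max(N_1, N_2) + 6 is discarded; N_4 is fixed at 10.
Since N_3 is not a descendant of the intervened variable, it is unaffected.
N_3 = N_2 + 4  [with N_2=6]  = 10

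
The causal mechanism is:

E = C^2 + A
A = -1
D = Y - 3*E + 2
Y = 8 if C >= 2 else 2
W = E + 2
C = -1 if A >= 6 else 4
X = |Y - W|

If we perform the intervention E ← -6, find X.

12

The intervention breaks the incoming arrows to E: E = C^2 + A no longer applies, and E = -6.
C = -1 if A >= 6 else 4  [with A=-1]  = 4
Y = 8 if C >= 2 else 2  [with C=4]  = 8
W = E + 2  [with E=-6]  = -4
X = |Y - W|  [with Y=8, W=-4]  = 12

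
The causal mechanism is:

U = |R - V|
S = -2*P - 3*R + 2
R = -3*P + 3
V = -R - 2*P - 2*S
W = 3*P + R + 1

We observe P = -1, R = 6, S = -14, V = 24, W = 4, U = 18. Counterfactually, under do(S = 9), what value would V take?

The intervention breaks the incoming arrows to S: S = -2*P - 3*R + 2 no longer applies, and S = 9.
R = -3*P + 3  [with P=-1]  = 6
V = -R - 2*P - 2*S  [with R=6, P=-1, S=9]  = -22

-22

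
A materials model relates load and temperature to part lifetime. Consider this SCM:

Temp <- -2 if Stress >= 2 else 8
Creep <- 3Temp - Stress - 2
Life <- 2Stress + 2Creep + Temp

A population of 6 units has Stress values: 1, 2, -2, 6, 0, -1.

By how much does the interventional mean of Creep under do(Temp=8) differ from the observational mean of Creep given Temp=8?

-1.5

The intervention sets Temp=8 in all 6 units regardless of Stress. Recomputing Creep per unit gives 21, 20, 24, 16, 22, 23; average 21.
E[Creep|Temp=8] averages over only the 4 units with Temp=8 (Stress = 1, -2, 0, -1): Creep = 21, 24, 22, 23, mean 22.5.
Difference = 21 − 22.5 = -1.5.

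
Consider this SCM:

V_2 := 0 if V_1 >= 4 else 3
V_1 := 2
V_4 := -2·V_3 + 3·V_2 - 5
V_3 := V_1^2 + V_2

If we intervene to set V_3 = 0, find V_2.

Under do(V_3=0), the mechanism V_3 := V_1^2 + V_2 is discarded; V_3 is fixed at 0.
Since V_2 is not a descendant of the intervened variable, it is unaffected.
V_2 = 0 if V_1 >= 4 else 3  [with V_1=2]  = 3

3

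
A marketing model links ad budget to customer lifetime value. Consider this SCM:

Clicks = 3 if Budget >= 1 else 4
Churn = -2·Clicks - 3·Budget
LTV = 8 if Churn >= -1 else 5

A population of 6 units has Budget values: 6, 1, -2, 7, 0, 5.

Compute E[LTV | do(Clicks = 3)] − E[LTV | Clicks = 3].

0.5

The intervention sets Clicks=3 in all 6 units regardless of Budget. Recomputing LTV per unit gives 5, 5, 8, 5, 5, 5; average 5.5.
Conditioning on Clicks=3 selects the 4 unit(s) with Budget ∈ {6, 1, 7, 5}. Their LTV values: 5, 5, 5, 5. Mean = 5.
Difference = 5.5 − 5 = 0.5.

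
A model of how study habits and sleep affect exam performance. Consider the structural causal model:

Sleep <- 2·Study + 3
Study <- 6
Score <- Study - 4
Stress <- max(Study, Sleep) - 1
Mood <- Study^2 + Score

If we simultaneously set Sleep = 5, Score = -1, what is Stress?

The joint intervention fixes Sleep = 5, Score = -1, removing each variable's own equation.
Stress = max(Study, Sleep) - 1  [with Study=6, Sleep=5]  = 5

5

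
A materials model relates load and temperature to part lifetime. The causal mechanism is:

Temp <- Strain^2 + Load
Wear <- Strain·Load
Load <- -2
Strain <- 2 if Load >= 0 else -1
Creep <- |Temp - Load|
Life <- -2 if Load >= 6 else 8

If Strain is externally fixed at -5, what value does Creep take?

Under do(Strain=-5), the mechanism Strain <- 2 if Load >= 0 else -1 is discarded; Strain is fixed at -5.
Temp = Strain^2 + Load  [with Strain=-5, Load=-2]  = 23
Creep = |Temp - Load|  [with Temp=23, Load=-2]  = 25

25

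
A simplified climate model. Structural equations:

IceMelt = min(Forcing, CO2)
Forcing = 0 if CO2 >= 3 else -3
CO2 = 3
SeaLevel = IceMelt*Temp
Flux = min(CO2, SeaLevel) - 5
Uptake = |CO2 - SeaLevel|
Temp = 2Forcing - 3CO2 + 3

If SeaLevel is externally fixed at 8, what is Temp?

-6

do(SeaLevel=8) replaces the equation SeaLevel = IceMelt*Temp with the constant SeaLevel = 8.
Temp is not downstream of the intervention, so its value is determined by the original equations.
Forcing = 0 if CO2 >= 3 else -3  [with CO2=3]  = 0
Temp = 2Forcing - 3CO2 + 3  [with Forcing=0, CO2=3]  = -6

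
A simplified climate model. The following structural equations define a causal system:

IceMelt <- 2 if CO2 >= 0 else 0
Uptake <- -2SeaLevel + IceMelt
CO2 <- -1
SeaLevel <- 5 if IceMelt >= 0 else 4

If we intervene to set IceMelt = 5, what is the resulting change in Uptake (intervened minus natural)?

5

Under do(IceMelt=5), the mechanism IceMelt <- 2 if CO2 >= 0 else 0 is discarded; IceMelt is fixed at 5.
SeaLevel = 5 if IceMelt >= 0 else 4  [with IceMelt=5]  = 5
Uptake = -2SeaLevel + IceMelt  [with SeaLevel=5, IceMelt=5]  = -5
Without intervention: IceMelt = 2 if CO2 >= 0 else 0  [with CO2=-1]  = 0; SeaLevel = 5 if IceMelt >= 0 else 4  [with IceMelt=0]  = 5; Uptake = -2SeaLevel + IceMelt  [with SeaLevel=5, IceMelt=0]  = -10.
Change = -5 − (-10) = 5.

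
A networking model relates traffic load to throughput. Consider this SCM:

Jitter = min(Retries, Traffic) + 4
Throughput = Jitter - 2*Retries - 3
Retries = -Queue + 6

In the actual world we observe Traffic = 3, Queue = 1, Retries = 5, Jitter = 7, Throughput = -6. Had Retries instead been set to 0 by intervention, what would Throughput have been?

do(Retries=0) replaces the equation Retries = -Queue + 6 with the constant Retries = 0.
Jitter = min(Retries, Traffic) + 4  [with Retries=0, Traffic=3]  = 4
Throughput = Jitter - 2*Retries - 3  [with Jitter=4, Retries=0]  = 1

1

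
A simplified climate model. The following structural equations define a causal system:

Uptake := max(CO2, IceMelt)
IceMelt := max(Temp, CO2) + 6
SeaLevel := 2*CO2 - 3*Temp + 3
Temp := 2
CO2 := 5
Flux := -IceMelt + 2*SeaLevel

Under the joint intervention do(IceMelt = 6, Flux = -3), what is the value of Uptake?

6

Setting IceMelt = 6, Flux = -3 by intervention discards those variables' equations.
Uptake = max(CO2, IceMelt)  [with CO2=5, IceMelt=6]  = 6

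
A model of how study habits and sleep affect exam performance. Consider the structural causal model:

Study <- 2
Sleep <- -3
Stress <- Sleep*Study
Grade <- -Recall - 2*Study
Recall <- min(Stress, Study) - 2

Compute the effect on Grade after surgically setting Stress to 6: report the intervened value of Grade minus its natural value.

do(Stress=6) replaces the equation Stress <- Sleep*Study with the constant Stress = 6.
Recall = min(Stress, Study) - 2  [with Stress=6, Study=2]  = 0
Grade = -Recall - 2*Study  [with Recall=0, Study=2]  = -4
Without intervention: Stress = Sleep*Study  [with Sleep=-3, Study=2]  = -6; Recall = min(Stress, Study) - 2  [with Stress=-6, Study=2]  = -8; Grade = -Recall - 2*Study  [with Recall=-8, Study=2]  = 4.
Change = -4 − 4 = -8.

-8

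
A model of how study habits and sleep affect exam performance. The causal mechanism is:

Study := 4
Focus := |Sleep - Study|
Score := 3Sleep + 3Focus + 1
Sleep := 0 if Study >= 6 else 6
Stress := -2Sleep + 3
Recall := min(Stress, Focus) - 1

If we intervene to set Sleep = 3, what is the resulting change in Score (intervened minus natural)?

do(Sleep=3) replaces the equation Sleep := 0 if Study >= 6 else 6 with the constant Sleep = 3.
Focus = |Sleep - Study|  [with Sleep=3, Study=4]  = 1
Score = 3Sleep + 3Focus + 1  [with Sleep=3, Focus=1]  = 13
Without intervention: Sleep = 0 if Study >= 6 else 6  [with Study=4]  = 6; Focus = |Sleep - Study|  [with Sleep=6, Study=4]  = 2; Score = 3Sleep + 3Focus + 1  [with Sleep=6, Focus=2]  = 25.
Change = 13 − 25 = -12.

-12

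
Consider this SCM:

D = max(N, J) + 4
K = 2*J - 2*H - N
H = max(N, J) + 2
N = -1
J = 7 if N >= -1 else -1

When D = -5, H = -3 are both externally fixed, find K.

Setting D = -5, H = -3 by intervention discards those variables' equations.
J = 7 if N >= -1 else -1  [with N=-1]  = 7
K = 2*J - 2*H - N  [with J=7, H=-3, N=-1]  = 21

21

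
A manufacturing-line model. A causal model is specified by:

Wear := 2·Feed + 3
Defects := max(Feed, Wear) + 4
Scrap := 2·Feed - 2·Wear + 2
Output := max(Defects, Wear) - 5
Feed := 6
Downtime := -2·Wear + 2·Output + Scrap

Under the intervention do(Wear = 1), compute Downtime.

20

Under do(Wear=1), the mechanism Wear := 2·Feed + 3 is discarded; Wear is fixed at 1.
Defects = max(Feed, Wear) + 4  [with Feed=6, Wear=1]  = 10
Scrap = 2·Feed - 2·Wear + 2  [with Feed=6, Wear=1]  = 12
Output = max(Defects, Wear) - 5  [with Defects=10, Wear=1]  = 5
Downtime = -2·Wear + 2·Output + Scrap  [with Wear=1, Output=5, Scrap=12]  = 20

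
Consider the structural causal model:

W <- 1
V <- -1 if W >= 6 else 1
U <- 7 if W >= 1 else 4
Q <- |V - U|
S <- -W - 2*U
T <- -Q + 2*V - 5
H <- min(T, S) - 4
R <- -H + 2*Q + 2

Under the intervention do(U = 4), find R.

21

The intervention breaks the incoming arrows to U: U <- 7 if W >= 1 else 4 no longer applies, and U = 4.
V = -1 if W >= 6 else 1  [with W=1]  = 1
Q = |V - U|  [with V=1, U=4]  = 3
S = -W - 2*U  [with W=1, U=4]  = -9
T = -Q + 2*V - 5  [with Q=3, V=1]  = -6
H = min(T, S) - 4  [with T=-6, S=-9]  = -13
R = -H + 2*Q + 2  [with H=-13, Q=3]  = 21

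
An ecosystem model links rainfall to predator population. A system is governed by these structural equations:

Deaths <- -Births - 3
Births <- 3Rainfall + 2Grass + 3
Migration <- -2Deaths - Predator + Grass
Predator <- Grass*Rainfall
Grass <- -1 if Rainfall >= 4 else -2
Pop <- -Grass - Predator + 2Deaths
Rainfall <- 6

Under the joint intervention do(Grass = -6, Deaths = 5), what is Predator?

-36

Under do(Grass = -6, Deaths = 5), each intervened variable's structural equation is replaced by its fixed value.
Predator = Grass*Rainfall  [with Grass=-6, Rainfall=6]  = -36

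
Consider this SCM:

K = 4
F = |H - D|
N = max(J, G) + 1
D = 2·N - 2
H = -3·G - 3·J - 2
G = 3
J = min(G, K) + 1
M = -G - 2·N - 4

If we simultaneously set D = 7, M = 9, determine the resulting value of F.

30

Setting D = 7, M = 9 by intervention discards those variables' equations.
J = min(G, K) + 1  [with G=3, K=4]  = 4
H = -3·G - 3·J - 2  [with G=3, J=4]  = -23
F = |H - D|  [with H=-23, D=7]  = 30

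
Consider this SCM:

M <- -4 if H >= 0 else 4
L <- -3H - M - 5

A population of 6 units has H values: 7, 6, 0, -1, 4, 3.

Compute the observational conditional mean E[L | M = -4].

Conditioning on M=-4 selects the 5 unit(s) with H ∈ {7, 6, 0, 4, 3}. Their L values: -22, -19, -1, -13, -10. Mean = -13.

-13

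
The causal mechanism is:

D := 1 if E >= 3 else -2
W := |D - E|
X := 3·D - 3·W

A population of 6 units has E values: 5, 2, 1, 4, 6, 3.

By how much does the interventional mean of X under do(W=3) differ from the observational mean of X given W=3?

Every unit gets W=3 under the intervention. X values become -6, -15, -15, -6, -6, -6; E[X|do(W=3)] = -9.
Observing W=3 restricts to units where W's equation naturally yields 3: E ∈ {1, 4}. In that subpopulation X = -15, -6, mean -10.5.
Difference = -9 − (-10.5) = 1.5.

1.5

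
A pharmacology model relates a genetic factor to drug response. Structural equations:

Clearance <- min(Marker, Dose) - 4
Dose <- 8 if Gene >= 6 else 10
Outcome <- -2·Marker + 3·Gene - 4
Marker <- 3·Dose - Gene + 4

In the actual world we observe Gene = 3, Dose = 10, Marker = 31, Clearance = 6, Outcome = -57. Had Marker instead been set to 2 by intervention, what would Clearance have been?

-2

The intervention breaks the incoming arrows to Marker: Marker <- 3·Dose - Gene + 4 no longer applies, and Marker = 2.
Dose = 8 if Gene >= 6 else 10  [with Gene=3]  = 10
Clearance = min(Marker, Dose) - 4  [with Marker=2, Dose=10]  = -2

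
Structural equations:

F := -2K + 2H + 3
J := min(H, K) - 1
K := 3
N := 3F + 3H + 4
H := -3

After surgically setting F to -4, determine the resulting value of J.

Under do(F=-4), the mechanism F := -2K + 2H + 3 is discarded; F is fixed at -4.
Since J is not a descendant of the intervened variable, it is unaffected.
J = min(H, K) - 1  [with H=-3, K=3]  = -4

-4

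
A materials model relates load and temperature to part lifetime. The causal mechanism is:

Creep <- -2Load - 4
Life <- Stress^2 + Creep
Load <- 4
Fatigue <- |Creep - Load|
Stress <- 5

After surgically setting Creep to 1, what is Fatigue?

3

The intervention breaks the incoming arrows to Creep: Creep <- -2Load - 4 no longer applies, and Creep = 1.
Fatigue = |Creep - Load|  [with Creep=1, Load=4]  = 3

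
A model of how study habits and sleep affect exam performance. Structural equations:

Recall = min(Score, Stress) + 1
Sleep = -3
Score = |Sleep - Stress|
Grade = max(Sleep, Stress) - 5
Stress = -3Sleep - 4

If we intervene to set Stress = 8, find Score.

The intervention breaks the incoming arrows to Stress: Stress = -3Sleep - 4 no longer applies, and Stress = 8.
Score = |Sleep - Stress|  [with Sleep=-3, Stress=8]  = 11

11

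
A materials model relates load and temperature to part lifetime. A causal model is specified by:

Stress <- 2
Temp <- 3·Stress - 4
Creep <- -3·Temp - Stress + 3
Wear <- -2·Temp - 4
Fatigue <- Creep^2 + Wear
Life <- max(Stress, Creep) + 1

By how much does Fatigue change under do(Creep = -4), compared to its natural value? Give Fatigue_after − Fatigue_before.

-9

do(Creep=-4) replaces the equation Creep <- -3·Temp - Stress + 3 with the constant Creep = -4.
Temp = 3·Stress - 4  [with Stress=2]  = 2
Wear = -2·Temp - 4  [with Temp=2]  = -8
Fatigue = Creep^2 + Wear  [with Creep=-4, Wear=-8]  = 8
Without intervention: Temp = 3·Stress - 4  [with Stress=2]  = 2; Creep = -3·Temp - Stress + 3  [with Temp=2, Stress=2]  = -5; Wear = -2·Temp - 4  [with Temp=2]  = -8; Fatigue = Creep^2 + Wear  [with Creep=-5, Wear=-8]  = 17.
Change = 8 − 17 = -9.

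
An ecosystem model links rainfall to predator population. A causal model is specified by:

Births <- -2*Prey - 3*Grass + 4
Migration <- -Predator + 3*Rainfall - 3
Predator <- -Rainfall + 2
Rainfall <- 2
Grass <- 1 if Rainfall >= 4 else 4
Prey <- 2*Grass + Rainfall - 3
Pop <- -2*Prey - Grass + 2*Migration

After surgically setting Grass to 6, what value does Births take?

-36

do(Grass=6) replaces the equation Grass <- 1 if Rainfall >= 4 else 4 with the constant Grass = 6.
Prey = 2*Grass + Rainfall - 3  [with Grass=6, Rainfall=2]  = 11
Births = -2*Prey - 3*Grass + 4  [with Prey=11, Grass=6]  = -36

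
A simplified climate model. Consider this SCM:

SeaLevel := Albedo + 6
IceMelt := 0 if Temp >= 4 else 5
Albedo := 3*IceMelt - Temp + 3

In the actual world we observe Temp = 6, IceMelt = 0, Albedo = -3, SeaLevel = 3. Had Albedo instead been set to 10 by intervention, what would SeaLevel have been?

The intervention breaks the incoming arrows to Albedo: Albedo := 3*IceMelt - Temp + 3 no longer applies, and Albedo = 10.
SeaLevel = Albedo + 6  [with Albedo=10]  = 16

16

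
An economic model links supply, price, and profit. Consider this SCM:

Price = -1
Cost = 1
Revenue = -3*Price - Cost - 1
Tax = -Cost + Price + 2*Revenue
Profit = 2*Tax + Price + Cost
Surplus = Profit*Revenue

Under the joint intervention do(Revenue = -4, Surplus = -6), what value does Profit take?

The joint intervention fixes Revenue = -4, Surplus = -6, removing each variable's own equation.
Tax = -Cost + Price + 2*Revenue  [with Cost=1, Price=-1, Revenue=-4]  = -10
Profit = 2*Tax + Price + Cost  [with Tax=-10, Price=-1, Cost=1]  = -20

-20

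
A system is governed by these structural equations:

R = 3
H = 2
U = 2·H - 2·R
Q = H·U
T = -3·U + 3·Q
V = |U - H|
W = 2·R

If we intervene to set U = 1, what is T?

3

do(U=1) replaces the equation U = 2·H - 2·R with the constant U = 1.
Q = H·U  [with H=2, U=1]  = 2
T = -3·U + 3·Q  [with U=1, Q=2]  = 3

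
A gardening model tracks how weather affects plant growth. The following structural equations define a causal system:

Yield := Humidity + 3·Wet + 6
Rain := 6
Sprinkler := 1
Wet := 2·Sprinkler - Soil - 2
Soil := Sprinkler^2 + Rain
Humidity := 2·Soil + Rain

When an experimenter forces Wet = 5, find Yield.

Under do(Wet=5), the mechanism Wet := 2·Sprinkler - Soil - 2 is discarded; Wet is fixed at 5.
Soil = Sprinkler^2 + Rain  [with Sprinkler=1, Rain=6]  = 7
Humidity = 2·Soil + Rain  [with Soil=7, Rain=6]  = 20
Yield = Humidity + 3·Wet + 6  [with Humidity=20, Wet=5]  = 41

41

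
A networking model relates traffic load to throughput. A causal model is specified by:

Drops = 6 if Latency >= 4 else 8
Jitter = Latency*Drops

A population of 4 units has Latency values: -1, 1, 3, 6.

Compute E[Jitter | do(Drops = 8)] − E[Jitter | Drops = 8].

do(Drops=8) breaks Drops's dependence on Latency. With Drops=8 fixed, Jitter across the units is -8, 8, 24, 48, mean 18.
Observing Drops=8 restricts to units where Drops's equation naturally yields 8: Latency ∈ {-1, 1, 3}. In that subpopulation Jitter = -8, 8, 24, mean 8.
Difference = 18 − 8 = 10.

10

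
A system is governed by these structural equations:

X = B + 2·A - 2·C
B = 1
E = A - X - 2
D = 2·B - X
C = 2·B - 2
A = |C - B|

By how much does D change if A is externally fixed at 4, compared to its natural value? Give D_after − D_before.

The intervention breaks the incoming arrows to A: A = |C - B| no longer applies, and A = 4.
C = 2·B - 2  [with B=1]  = 0
X = B + 2·A - 2·C  [with B=1, A=4, C=0]  = 9
D = 2·B - X  [with B=1, X=9]  = -7
Without intervention: C = 2·B - 2  [with B=1]  = 0; A = |C - B|  [with C=0, B=1]  = 1; X = B + 2·A - 2·C  [with B=1, A=1, C=0]  = 3; D = 2·B - X  [with B=1, X=3]  = -1.
Change = -7 − (-1) = -6.

-6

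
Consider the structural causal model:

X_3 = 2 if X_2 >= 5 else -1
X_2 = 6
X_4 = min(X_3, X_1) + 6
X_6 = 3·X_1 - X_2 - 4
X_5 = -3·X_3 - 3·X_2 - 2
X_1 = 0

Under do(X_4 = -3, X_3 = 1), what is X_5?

-23

The joint intervention fixes X_4 = -3, X_3 = 1, removing each variable's own equation.
X_5 = -3·X_3 - 3·X_2 - 2  [with X_3=1, X_2=6]  = -23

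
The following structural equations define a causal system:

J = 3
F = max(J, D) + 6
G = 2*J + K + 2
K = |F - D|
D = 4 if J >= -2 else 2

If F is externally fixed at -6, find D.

Under do(F=-6), the mechanism F = max(J, D) + 6 is discarded; F is fixed at -6.
Since D is not a descendant of the intervened variable, it is unaffected.
D = 4 if J >= -2 else 2  [with J=3]  = 4

4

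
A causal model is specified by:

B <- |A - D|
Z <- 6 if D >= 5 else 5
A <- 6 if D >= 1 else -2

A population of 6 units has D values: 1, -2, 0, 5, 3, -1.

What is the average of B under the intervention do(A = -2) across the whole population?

3

do(A=-2) breaks A's dependence on D. With A=-2 fixed, B across the units is 3, 0, 2, 7, 5, 1, mean 3.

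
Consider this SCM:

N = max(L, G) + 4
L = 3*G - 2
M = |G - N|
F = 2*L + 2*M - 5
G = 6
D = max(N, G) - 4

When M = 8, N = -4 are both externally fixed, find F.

The joint intervention fixes M = 8, N = -4, removing each variable's own equation.
L = 3*G - 2  [with G=6]  = 16
F = 2*L + 2*M - 5  [with L=16, M=8]  = 43

43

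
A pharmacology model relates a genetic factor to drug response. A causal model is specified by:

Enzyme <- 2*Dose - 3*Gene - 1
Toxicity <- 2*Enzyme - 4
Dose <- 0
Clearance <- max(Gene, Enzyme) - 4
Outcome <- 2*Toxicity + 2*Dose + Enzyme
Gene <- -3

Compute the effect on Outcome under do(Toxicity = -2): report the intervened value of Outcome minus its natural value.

Under do(Toxicity=-2), the mechanism Toxicity <- 2*Enzyme - 4 is discarded; Toxicity is fixed at -2.
Enzyme = 2*Dose - 3*Gene - 1  [with Dose=0, Gene=-3]  = 8
Outcome = 2*Toxicity + 2*Dose + Enzyme  [with Toxicity=-2, Dose=0, Enzyme=8]  = 4
Without intervention: Enzyme = 2*Dose - 3*Gene - 1  [with Dose=0, Gene=-3]  = 8; Toxicity = 2*Enzyme - 4  [with Enzyme=8]  = 12; Outcome = 2*Toxicity + 2*Dose + Enzyme  [with Toxicity=12, Dose=0, Enzyme=8]  = 32.
Change = 4 − 32 = -28.

-28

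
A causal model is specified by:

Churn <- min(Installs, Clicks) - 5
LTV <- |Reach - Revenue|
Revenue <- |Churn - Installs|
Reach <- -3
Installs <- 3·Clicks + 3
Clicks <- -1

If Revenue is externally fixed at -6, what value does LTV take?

The intervention breaks the incoming arrows to Revenue: Revenue <- |Churn - Installs| no longer applies, and Revenue = -6.
LTV = |Reach - Revenue|  [with Reach=-3, Revenue=-6]  = 3

3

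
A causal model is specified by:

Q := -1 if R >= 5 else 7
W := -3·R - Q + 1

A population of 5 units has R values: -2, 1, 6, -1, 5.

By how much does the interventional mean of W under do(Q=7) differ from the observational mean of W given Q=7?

The intervention sets Q=7 in all 5 units regardless of R. Recomputing W per unit gives 0, -9, -24, -3, -21; average -11.4.
Observing Q=7 restricts to units where Q's equation naturally yields 7: R ∈ {-2, 1, -1}. In that subpopulation W = 0, -9, -3, mean -4.
Difference = -11.4 − (-4) = -7.4.

-7.4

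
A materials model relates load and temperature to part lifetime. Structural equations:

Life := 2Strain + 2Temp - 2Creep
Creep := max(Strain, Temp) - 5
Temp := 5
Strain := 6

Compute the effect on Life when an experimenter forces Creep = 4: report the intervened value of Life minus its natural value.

-6

The intervention breaks the incoming arrows to Creep: Creep := max(Strain, Temp) - 5 no longer applies, and Creep = 4.
Life = 2Strain + 2Temp - 2Creep  [with Strain=6, Temp=5, Creep=4]  = 14
Without intervention: Creep = max(Strain, Temp) - 5  [with Strain=6, Temp=5]  = 1; Life = 2Strain + 2Temp - 2Creep  [with Strain=6, Temp=5, Creep=1]  = 20.
Change = 14 − 20 = -6.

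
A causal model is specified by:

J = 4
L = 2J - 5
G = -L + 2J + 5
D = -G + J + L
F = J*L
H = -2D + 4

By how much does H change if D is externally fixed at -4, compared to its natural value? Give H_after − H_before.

Under do(D=-4), the mechanism D = -G + J + L is discarded; D is fixed at -4.
H = -2D + 4  [with D=-4]  = 12
Without intervention: L = 2J - 5  [with J=4]  = 3; G = -L + 2J + 5  [with L=3, J=4]  = 10; D = -G + J + L  [with G=10, J=4, L=3]  = -3; H = -2D + 4  [with D=-3]  = 10.
Change = 12 − 10 = 2.

2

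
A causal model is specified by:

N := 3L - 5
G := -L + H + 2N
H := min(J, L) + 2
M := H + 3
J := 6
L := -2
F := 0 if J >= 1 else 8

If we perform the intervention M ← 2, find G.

-20

do(M=2) replaces the equation M := H + 3 with the constant M = 2.
Since G is not a descendant of the intervened variable, it is unaffected.
N = 3L - 5  [with L=-2]  = -11
H = min(J, L) + 2  [with J=6, L=-2]  = 0
G = -L + H + 2N  [with L=-2, H=0, N=-11]  = -20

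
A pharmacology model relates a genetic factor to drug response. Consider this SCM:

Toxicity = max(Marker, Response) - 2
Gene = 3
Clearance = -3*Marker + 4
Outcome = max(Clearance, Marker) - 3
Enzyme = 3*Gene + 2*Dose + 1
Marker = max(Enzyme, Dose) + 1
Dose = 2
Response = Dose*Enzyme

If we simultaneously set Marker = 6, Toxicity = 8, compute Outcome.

Under do(Marker = 6, Toxicity = 8), each intervened variable's structural equation is replaced by its fixed value.
Clearance = -3*Marker + 4  [with Marker=6]  = -14
Outcome = max(Clearance, Marker) - 3  [with Clearance=-14, Marker=6]  = 3

3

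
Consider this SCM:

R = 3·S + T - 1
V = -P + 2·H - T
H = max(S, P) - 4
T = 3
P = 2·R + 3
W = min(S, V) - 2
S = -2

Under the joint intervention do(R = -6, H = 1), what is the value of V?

Setting R = -6, H = 1 by intervention discards those variables' equations.
P = 2·R + 3  [with R=-6]  = -9
V = -P + 2·H - T  [with P=-9, H=1, T=3]  = 8

8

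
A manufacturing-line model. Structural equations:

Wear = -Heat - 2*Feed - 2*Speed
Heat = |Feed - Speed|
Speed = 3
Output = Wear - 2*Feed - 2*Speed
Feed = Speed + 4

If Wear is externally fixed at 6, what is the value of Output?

Intervening sets Wear = 6 and removes its equation (Wear = -Heat - 2*Feed - 2*Speed).
Feed = Speed + 4  [with Speed=3]  = 7
Output = Wear - 2*Feed - 2*Speed  [with Wear=6, Feed=7, Speed=3]  = -14

-14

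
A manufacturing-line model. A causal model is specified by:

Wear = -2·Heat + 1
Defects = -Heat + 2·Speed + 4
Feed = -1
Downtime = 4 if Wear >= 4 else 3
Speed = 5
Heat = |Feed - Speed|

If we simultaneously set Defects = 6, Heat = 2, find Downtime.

3

The joint intervention fixes Defects = 6, Heat = 2, removing each variable's own equation.
Wear = -2·Heat + 1  [with Heat=2]  = -3
Downtime = 4 if Wear >= 4 else 3  [with Wear=-3]  = 3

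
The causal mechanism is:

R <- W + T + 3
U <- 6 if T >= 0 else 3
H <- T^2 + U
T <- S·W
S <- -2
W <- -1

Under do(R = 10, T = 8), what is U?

6

Under do(R = 10, T = 8), each intervened variable's structural equation is replaced by its fixed value.
U = 6 if T >= 0 else 3  [with T=8]  = 6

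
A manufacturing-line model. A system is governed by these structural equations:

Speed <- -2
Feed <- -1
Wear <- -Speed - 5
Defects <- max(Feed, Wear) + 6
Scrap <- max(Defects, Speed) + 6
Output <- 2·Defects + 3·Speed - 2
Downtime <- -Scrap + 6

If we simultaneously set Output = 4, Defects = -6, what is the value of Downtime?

2

Under do(Output = 4, Defects = -6), each intervened variable's structural equation is replaced by its fixed value.
Scrap = max(Defects, Speed) + 6  [with Defects=-6, Speed=-2]  = 4
Downtime = -Scrap + 6  [with Scrap=4]  = 2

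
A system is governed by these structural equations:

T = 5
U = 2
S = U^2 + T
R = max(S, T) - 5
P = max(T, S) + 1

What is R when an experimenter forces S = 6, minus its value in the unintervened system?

-3

The intervention breaks the incoming arrows to S: S = U^2 + T no longer applies, and S = 6.
R = max(S, T) - 5  [with S=6, T=5]  = 1
Without intervention: S = U^2 + T  [with U=2, T=5]  = 9; R = max(S, T) - 5  [with S=9, T=5]  = 4.
Change = 1 − 4 = -3.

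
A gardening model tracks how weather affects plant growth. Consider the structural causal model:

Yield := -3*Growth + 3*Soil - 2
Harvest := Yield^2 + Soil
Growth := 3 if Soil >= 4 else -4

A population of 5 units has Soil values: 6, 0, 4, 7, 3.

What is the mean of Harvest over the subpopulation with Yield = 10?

Observing Yield=10 restricts to units where Yield's equation naturally yields 10: Soil ∈ {0, 7}. In that subpopulation Harvest = 100, 107, mean 103.5.

103.5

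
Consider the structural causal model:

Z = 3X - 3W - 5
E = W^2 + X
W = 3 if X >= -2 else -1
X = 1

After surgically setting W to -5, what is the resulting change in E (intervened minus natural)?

16

Under do(W=-5), the mechanism W = 3 if X >= -2 else -1 is discarded; W is fixed at -5.
E = W^2 + X  [with W=-5, X=1]  = 26
Without intervention: W = 3 if X >= -2 else -1  [with X=1]  = 3; E = W^2 + X  [with W=3, X=1]  = 10.
Change = 26 − 10 = 16.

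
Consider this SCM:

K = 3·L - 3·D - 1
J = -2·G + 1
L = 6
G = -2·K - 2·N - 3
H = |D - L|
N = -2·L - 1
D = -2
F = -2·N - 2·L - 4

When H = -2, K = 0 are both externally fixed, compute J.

Setting H = -2, K = 0 by intervention discards those variables' equations.
N = -2·L - 1  [with L=6]  = -13
G = -2·K - 2·N - 3  [with K=0, N=-13]  = 23
J = -2·G + 1  [with G=23]  = -45

-45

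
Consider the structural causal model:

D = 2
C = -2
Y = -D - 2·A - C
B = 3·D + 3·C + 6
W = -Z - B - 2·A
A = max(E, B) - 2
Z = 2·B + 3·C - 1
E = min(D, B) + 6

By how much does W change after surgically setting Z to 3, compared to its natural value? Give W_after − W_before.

2

do(Z=3) replaces the equation Z = 2·B + 3·C - 1 with the constant Z = 3.
B = 3·D + 3·C + 6  [with D=2, C=-2]  = 6
E = min(D, B) + 6  [with D=2, B=6]  = 8
A = max(E, B) - 2  [with E=8, B=6]  = 6
W = -Z - B - 2·A  [with Z=3, B=6, A=6]  = -21
Without intervention: B = 3·D + 3·C + 6  [with D=2, C=-2]  = 6; E = min(D, B) + 6  [with D=2, B=6]  = 8; Z = 2·B + 3·C - 1  [with B=6, C=-2]  = 5; A = max(E, B) - 2  [with E=8, B=6]  = 6; W = -Z - B - 2·A  [with Z=5, B=6, A=6]  = -23.
Change = -21 − (-23) = 2.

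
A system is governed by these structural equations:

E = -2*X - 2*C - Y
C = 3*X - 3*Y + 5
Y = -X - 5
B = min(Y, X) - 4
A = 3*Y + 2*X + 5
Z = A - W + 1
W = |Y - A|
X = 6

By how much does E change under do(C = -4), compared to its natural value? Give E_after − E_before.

The intervention breaks the incoming arrows to C: C = 3*X - 3*Y + 5 no longer applies, and C = -4.
Y = -X - 5  [with X=6]  = -11
E = -2*X - 2*C - Y  [with X=6, C=-4, Y=-11]  = 7
Without intervention: Y = -X - 5  [with X=6]  = -11; C = 3*X - 3*Y + 5  [with X=6, Y=-11]  = 56; E = -2*X - 2*C - Y  [with X=6, C=56, Y=-11]  = -113.
Change = 7 − (-113) = 120.

120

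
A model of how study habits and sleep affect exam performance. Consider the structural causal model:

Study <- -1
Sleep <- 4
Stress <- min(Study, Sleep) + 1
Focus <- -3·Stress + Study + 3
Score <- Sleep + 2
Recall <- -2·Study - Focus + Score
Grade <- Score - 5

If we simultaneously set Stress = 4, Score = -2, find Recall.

Setting Stress = 4, Score = -2 by intervention discards those variables' equations.
Focus = -3·Stress + Study + 3  [with Stress=4, Study=-1]  = -10
Recall = -2·Study - Focus + Score  [with Study=-1, Focus=-10, Score=-2]  = 10

10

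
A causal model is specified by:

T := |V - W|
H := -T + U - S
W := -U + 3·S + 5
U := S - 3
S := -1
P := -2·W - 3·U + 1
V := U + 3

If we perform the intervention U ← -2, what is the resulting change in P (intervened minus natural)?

-2

Under do(U=-2), the mechanism U := S - 3 is discarded; U is fixed at -2.
W = -U + 3·S + 5  [with U=-2, S=-1]  = 4
P = -2·W - 3·U + 1  [with W=4, U=-2]  = -1
Without intervention: U = S - 3  [with S=-1]  = -4; W = -U + 3·S + 5  [with U=-4, S=-1]  = 6; P = -2·W - 3·U + 1  [with W=6, U=-4]  = 1.
Change = -1 − 1 = -2.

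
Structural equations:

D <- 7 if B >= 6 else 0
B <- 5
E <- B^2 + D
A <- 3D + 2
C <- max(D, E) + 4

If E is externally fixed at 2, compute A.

2

do(E=2) replaces the equation E <- B^2 + D with the constant E = 2.
A is not downstream of the intervention, so its value is determined by the original equations.
D = 7 if B >= 6 else 0  [with B=5]  = 0
A = 3D + 2  [with D=0]  = 2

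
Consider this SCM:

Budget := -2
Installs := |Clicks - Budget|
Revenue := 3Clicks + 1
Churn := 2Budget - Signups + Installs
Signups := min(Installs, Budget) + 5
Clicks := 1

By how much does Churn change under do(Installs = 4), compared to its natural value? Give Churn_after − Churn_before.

1

do(Installs=4) replaces the equation Installs := |Clicks - Budget| with the constant Installs = 4.
Signups = min(Installs, Budget) + 5  [with Installs=4, Budget=-2]  = 3
Churn = 2Budget - Signups + Installs  [with Budget=-2, Signups=3, Installs=4]  = -3
Without intervention: Installs = |Clicks - Budget|  [with Clicks=1, Budget=-2]  = 3; Signups = min(Installs, Budget) + 5  [with Installs=3, Budget=-2]  = 3; Churn = 2Budget - Signups + Installs  [with Budget=-2, Signups=3, Installs=3]  = -4.
Change = -3 − (-4) = 1.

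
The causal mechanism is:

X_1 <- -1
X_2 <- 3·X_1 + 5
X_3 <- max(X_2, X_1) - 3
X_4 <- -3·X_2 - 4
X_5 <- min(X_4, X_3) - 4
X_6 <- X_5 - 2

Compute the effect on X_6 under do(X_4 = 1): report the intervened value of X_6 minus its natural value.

9

Under do(X_4=1), the mechanism X_4 <- -3·X_2 - 4 is discarded; X_4 is fixed at 1.
X_2 = 3·X_1 + 5  [with X_1=-1]  = 2
X_3 = max(X_2, X_1) - 3  [with X_2=2, X_1=-1]  = -1
X_5 = min(X_4, X_3) - 4  [with X_4=1, X_3=-1]  = -5
X_6 = X_5 - 2  [with X_5=-5]  = -7
Without intervention: X_2 = 3·X_1 + 5  [with X_1=-1]  = 2; X_3 = max(X_2, X_1) - 3  [with X_2=2, X_1=-1]  = -1; X_4 = -3·X_2 - 4  [with X_2=2]  = -10; X_5 = min(X_4, X_3) - 4  [with X_4=-10, X_3=-1]  = -14; X_6 = X_5 - 2  [with X_5=-14]  = -16.
Change = -7 − (-16) = 9.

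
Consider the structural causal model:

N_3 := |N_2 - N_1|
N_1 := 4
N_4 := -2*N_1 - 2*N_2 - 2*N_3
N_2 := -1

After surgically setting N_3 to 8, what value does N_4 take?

The intervention breaks the incoming arrows to N_3: N_3 := |N_2 - N_1| no longer applies, and N_3 = 8.
N_4 = -2*N_1 - 2*N_2 - 2*N_3  [with N_1=4, N_2=-1, N_3=8]  = -22

-22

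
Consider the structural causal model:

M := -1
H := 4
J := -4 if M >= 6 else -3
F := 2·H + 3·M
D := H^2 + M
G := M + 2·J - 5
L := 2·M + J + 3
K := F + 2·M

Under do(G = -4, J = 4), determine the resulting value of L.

Under do(G = -4, J = 4), each intervened variable's structural equation is replaced by its fixed value.
L = 2·M + J + 3  [with M=-1, J=4]  = 5

5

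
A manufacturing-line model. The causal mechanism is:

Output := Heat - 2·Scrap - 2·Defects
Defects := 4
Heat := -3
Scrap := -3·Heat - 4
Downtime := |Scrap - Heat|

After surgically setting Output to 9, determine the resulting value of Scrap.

Under do(Output=9), the mechanism Output := Heat - 2·Scrap - 2·Defects is discarded; Output is fixed at 9.
Since Scrap is not a descendant of the intervened variable, it is unaffected.
Scrap = -3·Heat - 4  [with Heat=-3]  = 5

5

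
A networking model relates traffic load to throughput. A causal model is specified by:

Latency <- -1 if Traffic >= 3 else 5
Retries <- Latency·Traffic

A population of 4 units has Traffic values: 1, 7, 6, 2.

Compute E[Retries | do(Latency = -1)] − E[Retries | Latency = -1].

2.5

do(Latency=-1) breaks Latency's dependence on Traffic. With Latency=-1 fixed, Retries across the units is -1, -7, -6, -2, mean -4.
Observing Latency=-1 restricts to units where Latency's equation naturally yields -1: Traffic ∈ {7, 6}. In that subpopulation Retries = -7, -6, mean -6.5.
Difference = -4 − (-6.5) = 2.5.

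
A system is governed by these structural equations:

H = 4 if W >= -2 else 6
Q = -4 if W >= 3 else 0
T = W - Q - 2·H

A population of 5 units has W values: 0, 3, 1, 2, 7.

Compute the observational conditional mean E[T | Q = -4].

Observing Q=-4 restricts to units where Q's equation naturally yields -4: W ∈ {3, 7}. In that subpopulation T = -1, 3, mean 1.

1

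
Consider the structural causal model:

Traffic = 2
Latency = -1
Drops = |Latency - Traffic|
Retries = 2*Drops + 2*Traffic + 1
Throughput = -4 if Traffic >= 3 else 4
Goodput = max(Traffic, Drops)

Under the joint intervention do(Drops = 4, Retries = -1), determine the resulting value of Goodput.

4

Setting Drops = 4, Retries = -1 by intervention discards those variables' equations.
Goodput = max(Traffic, Drops)  [with Traffic=2, Drops=4]  = 4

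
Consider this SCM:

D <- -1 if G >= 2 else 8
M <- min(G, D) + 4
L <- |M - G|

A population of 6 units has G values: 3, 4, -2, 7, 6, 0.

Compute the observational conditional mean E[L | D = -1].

2

E[L|D=-1] averages over only the 4 units with D=-1 (G = 3, 4, 7, 6): L = 0, 1, 4, 3, mean 2.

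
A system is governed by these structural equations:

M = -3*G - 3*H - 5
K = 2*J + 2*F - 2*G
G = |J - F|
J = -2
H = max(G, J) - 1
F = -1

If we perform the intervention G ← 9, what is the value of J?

Under do(G=9), the mechanism G = |J - F| is discarded; G is fixed at 9.
J is not downstream of the intervention, so its value is determined by the original equations.

-2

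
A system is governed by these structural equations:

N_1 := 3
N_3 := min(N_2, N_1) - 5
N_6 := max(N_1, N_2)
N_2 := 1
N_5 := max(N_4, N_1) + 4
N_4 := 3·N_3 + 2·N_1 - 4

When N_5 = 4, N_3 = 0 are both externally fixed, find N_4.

Under do(N_5 = 4, N_3 = 0), each intervened variable's structural equation is replaced by its fixed value.
N_4 = 3·N_3 + 2·N_1 - 4  [with N_3=0, N_1=3]  = 2

2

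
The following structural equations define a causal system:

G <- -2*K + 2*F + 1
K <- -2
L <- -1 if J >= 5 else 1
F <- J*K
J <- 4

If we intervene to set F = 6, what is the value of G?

17

The intervention breaks the incoming arrows to F: F <- J*K no longer applies, and F = 6.
G = -2*K + 2*F + 1  [with K=-2, F=6]  = 17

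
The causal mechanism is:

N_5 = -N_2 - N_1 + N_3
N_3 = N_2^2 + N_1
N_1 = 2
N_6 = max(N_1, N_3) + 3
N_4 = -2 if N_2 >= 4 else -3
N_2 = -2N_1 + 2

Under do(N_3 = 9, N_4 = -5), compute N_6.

Setting N_3 = 9, N_4 = -5 by intervention discards those variables' equations.
N_6 = max(N_1, N_3) + 3  [with N_1=2, N_3=9]  = 12

12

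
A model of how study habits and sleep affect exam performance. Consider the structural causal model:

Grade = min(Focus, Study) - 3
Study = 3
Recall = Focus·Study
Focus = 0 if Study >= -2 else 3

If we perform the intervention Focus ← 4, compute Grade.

Under do(Focus=4), the mechanism Focus = 0 if Study >= -2 else 3 is discarded; Focus is fixed at 4.
Grade = min(Focus, Study) - 3  [with Focus=4, Study=3]  = 0

0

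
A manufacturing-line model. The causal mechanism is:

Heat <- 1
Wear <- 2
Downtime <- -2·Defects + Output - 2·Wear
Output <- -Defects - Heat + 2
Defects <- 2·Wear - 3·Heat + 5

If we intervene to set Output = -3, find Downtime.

-19

Intervening sets Output = -3 and removes its equation (Output <- -Defects - Heat + 2).
Defects = 2·Wear - 3·Heat + 5  [with Wear=2, Heat=1]  = 6
Downtime = -2·Defects + Output - 2·Wear  [with Defects=6, Output=-3, Wear=2]  = -19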